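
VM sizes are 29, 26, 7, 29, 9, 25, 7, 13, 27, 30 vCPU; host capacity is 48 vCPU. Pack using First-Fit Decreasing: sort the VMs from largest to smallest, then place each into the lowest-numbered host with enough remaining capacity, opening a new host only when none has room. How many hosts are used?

Sorted descending: 30, 29, 29, 27, 26, 25, 13, 9, 7, 7.
Put 30 vCPU in host 1; 18 vCPU remain.
Put 29 vCPU in host 2; 19 vCPU remain.
Put 29 vCPU in host 3; 19 vCPU remain.
Put 27 vCPU in host 4; 21 vCPU remain.
Put 26 vCPU in host 5; 22 vCPU remain.
Put 25 vCPU in host 6; 23 vCPU remain.
Put 13 vCPU in host 1; 5 vCPU remain.
Put 9 vCPU in host 2; 10 vCPU remain.
Put 7 vCPU in host 2; 3 vCPU remain.
Put 7 vCPU in host 3; 12 vCPU remain.

6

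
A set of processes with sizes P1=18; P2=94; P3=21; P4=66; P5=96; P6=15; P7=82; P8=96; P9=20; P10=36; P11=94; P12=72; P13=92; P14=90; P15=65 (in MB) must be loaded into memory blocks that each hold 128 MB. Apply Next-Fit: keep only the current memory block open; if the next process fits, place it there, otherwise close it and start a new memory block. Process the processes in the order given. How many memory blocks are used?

11 memory blocks

memory block 1: place P1 (18 MB), 110 MB left
memory block 1: place P2 (94 MB), 16 MB left
memory block 2: place P3 (21 MB), 107 MB left
memory block 2: place P4 (66 MB), 41 MB left
memory block 3: place P5 (96 MB), 32 MB left
memory block 3: place P6 (15 MB), 17 MB left
memory block 4: place P7 (82 MB), 46 MB left
memory block 5: place P8 (96 MB), 32 MB left
memory block 5: place P9 (20 MB), 12 MB left
memory block 6: place P10 (36 MB), 92 MB left
memory block 7: place P11 (94 MB), 34 MB left
memory block 8: place P12 (72 MB), 56 MB left
memory block 9: place P13 (92 MB), 36 MB left
memory block 10: place P14 (90 MB), 38 MB left
memory block 11: place P15 (65 MB), 63 MB left
Final memory blocks: [18,94] [21,66] [96,15] [82] [96,20] [36] [94] [72] [92] [90] [65].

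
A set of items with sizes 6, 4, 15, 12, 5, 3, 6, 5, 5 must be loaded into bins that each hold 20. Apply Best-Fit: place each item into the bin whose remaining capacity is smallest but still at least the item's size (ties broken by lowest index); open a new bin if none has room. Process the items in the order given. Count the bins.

4 bins

6 → bin 1 (remaining 14)
4 → bin 1 (remaining 10)
15 → bin 2 (remaining 5)
12 → bin 3 (remaining 8)
5 → bin 2 (remaining 0)
3 → bin 3 (remaining 5)
6 → bin 1 (remaining 4)
5 → bin 3 (remaining 0)
5 → bin 4 (remaining 15)
Final bins: [6,4,6] [15,5] [12,3,5] [5].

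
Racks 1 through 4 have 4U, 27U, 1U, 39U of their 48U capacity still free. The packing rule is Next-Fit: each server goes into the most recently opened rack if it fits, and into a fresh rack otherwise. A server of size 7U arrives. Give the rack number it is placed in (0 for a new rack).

4

Next-Fit only looks at rack 4, which has 39U free.
7U fits there.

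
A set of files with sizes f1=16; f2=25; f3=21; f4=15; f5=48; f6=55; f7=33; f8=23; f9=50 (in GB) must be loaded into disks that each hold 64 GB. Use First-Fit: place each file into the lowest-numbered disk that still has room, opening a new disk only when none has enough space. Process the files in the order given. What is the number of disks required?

Put f1 (16 GB) in disk 1; 48 GB remain.
Put f2 (25 GB) in disk 1; 23 GB remain.
Put f3 (21 GB) in disk 1; 2 GB remain.
Put f4 (15 GB) in disk 2; 49 GB remain.
Put f5 (48 GB) in disk 2; 1 GB remain.
Put f6 (55 GB) in disk 3; 9 GB remain.
Put f7 (33 GB) in disk 4; 31 GB remain.
Put f8 (23 GB) in disk 4; 8 GB remain.
Put f9 (50 GB) in disk 5; 14 GB remain.

5 disks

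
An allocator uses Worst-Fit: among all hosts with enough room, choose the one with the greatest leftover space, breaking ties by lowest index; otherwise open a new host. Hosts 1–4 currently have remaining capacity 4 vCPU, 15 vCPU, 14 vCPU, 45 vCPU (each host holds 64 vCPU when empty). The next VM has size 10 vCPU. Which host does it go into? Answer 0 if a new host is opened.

4

Hosts with room: host 2 (15 vCPU), host 3 (14 vCPU), host 4 (45 vCPU).
Most room is host 4 with 45 vCPU free.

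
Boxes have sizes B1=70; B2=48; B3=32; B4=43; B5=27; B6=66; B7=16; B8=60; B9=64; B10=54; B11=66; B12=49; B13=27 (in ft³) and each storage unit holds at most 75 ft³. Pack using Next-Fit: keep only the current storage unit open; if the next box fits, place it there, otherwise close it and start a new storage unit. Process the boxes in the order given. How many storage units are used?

storage unit 1: place B1 (70 ft³), 5 ft³ left
storage unit 2: place B2 (48 ft³), 27 ft³ left
storage unit 3: place B3 (32 ft³), 43 ft³ left
storage unit 3: place B4 (43 ft³), 0 ft³ left
storage unit 4: place B5 (27 ft³), 48 ft³ left
storage unit 5: place B6 (66 ft³), 9 ft³ left
storage unit 6: place B7 (16 ft³), 59 ft³ left
storage unit 7: place B8 (60 ft³), 15 ft³ left
storage unit 8: place B9 (64 ft³), 11 ft³ left
storage unit 9: place B10 (54 ft³), 21 ft³ left
storage unit 10: place B11 (66 ft³), 9 ft³ left
storage unit 11: place B12 (49 ft³), 26 ft³ left
storage unit 12: place B13 (27 ft³), 48 ft³ left
Final storage units: [70] [48] [32,43] [27] [66] [16] [60] [64] [54] [66] [49] [27].

12 storage units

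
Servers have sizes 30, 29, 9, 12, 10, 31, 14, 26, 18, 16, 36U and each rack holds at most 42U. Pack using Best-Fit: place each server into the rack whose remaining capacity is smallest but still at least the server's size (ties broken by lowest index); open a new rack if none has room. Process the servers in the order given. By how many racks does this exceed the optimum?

0

Best-Fit: [30,9] [29,12] [10,31] [14,26] [18,16] [36] → 6 racks.
Total size 231U; any packing needs at least ⌈231/42⌉ = 6 racks.
So 6 is already optimal.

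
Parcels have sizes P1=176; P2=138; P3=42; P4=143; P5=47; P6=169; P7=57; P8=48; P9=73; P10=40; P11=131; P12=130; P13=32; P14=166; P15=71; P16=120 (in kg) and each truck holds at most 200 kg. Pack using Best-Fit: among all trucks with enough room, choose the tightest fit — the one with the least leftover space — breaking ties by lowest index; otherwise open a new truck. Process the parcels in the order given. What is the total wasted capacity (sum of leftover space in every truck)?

217

P1 (176 kg) → truck 1 (remaining 24 kg)
P2 (138 kg) → truck 2 (remaining 62 kg)
P3 (42 kg) → truck 2 (remaining 20 kg)
P4 (143 kg) → truck 3 (remaining 57 kg)
P5 (47 kg) → truck 3 (remaining 10 kg)
P6 (169 kg) → truck 4 (remaining 31 kg)
P7 (57 kg) → truck 5 (remaining 143 kg)
P8 (48 kg) → truck 5 (remaining 95 kg)
P9 (73 kg) → truck 5 (remaining 22 kg)
P10 (40 kg) → truck 6 (remaining 160 kg)
P11 (131 kg) → truck 6 (remaining 29 kg)
P12 (130 kg) → truck 7 (remaining 70 kg)
P13 (32 kg) → truck 7 (remaining 38 kg)
P14 (166 kg) → truck 8 (remaining 34 kg)
P15 (71 kg) → truck 9 (remaining 129 kg)
P16 (120 kg) → truck 9 (remaining 9 kg)
9 trucks × 200 kg = 1800 kg; used 1583 kg; unused 217 kg.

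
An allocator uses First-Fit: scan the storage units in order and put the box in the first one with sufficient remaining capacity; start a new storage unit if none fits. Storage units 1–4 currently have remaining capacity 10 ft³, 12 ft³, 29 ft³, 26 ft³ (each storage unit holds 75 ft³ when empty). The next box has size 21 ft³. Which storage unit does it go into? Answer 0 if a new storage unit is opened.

Storage units with room: storage unit 3 (29 ft³), storage unit 4 (26 ft³).
The first with room is storage unit 3.

3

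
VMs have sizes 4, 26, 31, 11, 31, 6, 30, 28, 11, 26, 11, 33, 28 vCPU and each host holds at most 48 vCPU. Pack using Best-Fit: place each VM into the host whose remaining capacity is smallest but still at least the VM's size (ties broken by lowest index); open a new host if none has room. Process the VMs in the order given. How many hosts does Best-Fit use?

4 vCPU → host 1 (remaining 44 vCPU)
26 vCPU → host 1 (remaining 18 vCPU)
31 vCPU → host 2 (remaining 17 vCPU)
11 vCPU → host 2 (remaining 6 vCPU)
31 vCPU → host 3 (remaining 17 vCPU)
6 vCPU → host 2 (remaining 0 vCPU)
30 vCPU → host 4 (remaining 18 vCPU)
28 vCPU → host 5 (remaining 20 vCPU)
11 vCPU → host 3 (remaining 6 vCPU)
26 vCPU → host 6 (remaining 22 vCPU)
11 vCPU → host 1 (remaining 7 vCPU)
33 vCPU → host 7 (remaining 15 vCPU)
28 vCPU → host 8 (remaining 20 vCPU)

8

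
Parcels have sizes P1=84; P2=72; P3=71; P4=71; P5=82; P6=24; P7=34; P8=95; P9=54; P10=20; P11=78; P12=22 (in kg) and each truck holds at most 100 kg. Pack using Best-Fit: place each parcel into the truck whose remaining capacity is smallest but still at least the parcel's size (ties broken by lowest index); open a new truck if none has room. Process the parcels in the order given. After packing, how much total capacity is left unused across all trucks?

93

Put P1 (84 kg) in truck 1; 16 kg remain.
Put P2 (72 kg) in truck 2; 28 kg remain.
Put P3 (71 kg) in truck 3; 29 kg remain.
Put P4 (71 kg) in truck 4; 29 kg remain.
Put P5 (82 kg) in truck 5; 18 kg remain.
Put P6 (24 kg) in truck 2; 4 kg remain.
Put P7 (34 kg) in truck 6; 66 kg remain.
Put P8 (95 kg) in truck 7; 5 kg remain.
Put P9 (54 kg) in truck 6; 12 kg remain.
Put P10 (20 kg) in truck 3; 9 kg remain.
Put P11 (78 kg) in truck 8; 22 kg remain.
Put P12 (22 kg) in truck 8; 0 kg remain.
8 trucks × 100 kg = 800 kg; used 707 kg; unused 93 kg.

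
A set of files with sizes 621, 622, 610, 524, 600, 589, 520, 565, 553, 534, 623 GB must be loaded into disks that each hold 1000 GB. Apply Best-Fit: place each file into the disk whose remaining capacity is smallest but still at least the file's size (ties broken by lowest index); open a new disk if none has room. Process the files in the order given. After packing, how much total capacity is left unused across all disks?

621 GB → disk 1 (remaining 379 GB)
622 GB → disk 2 (remaining 378 GB)
610 GB → disk 3 (remaining 390 GB)
524 GB → disk 4 (remaining 476 GB)
600 GB → disk 5 (remaining 400 GB)
589 GB → disk 6 (remaining 411 GB)
520 GB → disk 7 (remaining 480 GB)
565 GB → disk 8 (remaining 435 GB)
553 GB → disk 9 (remaining 447 GB)
534 GB → disk 10 (remaining 466 GB)
623 GB → disk 11 (remaining 377 GB)
11 disks × 1000 GB = 11000 GB; used 6361 GB; unused 4639 GB.

4639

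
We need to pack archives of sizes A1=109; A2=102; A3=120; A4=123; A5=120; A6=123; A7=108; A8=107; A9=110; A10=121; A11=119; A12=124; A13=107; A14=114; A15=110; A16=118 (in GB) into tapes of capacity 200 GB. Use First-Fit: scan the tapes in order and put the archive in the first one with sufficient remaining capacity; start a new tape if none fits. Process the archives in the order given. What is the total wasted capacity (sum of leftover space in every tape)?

Put A1 (109 GB) in tape 1; 91 GB remain.
Put A2 (102 GB) in tape 2; 98 GB remain.
Put A3 (120 GB) in tape 3; 80 GB remain.
Put A4 (123 GB) in tape 4; 77 GB remain.
Put A5 (120 GB) in tape 5; 80 GB remain.
Put A6 (123 GB) in tape 6; 77 GB remain.
Put A7 (108 GB) in tape 7; 92 GB remain.
Put A8 (107 GB) in tape 8; 93 GB remain.
Put A9 (110 GB) in tape 9; 90 GB remain.
Put A10 (121 GB) in tape 10; 79 GB remain.
Put A11 (119 GB) in tape 11; 81 GB remain.
Put A12 (124 GB) in tape 12; 76 GB remain.
Put A13 (107 GB) in tape 13; 93 GB remain.
Put A14 (114 GB) in tape 14; 86 GB remain.
Put A15 (110 GB) in tape 15; 90 GB remain.
Put A16 (118 GB) in tape 16; 82 GB remain.
16 tapes × 200 GB = 3200 GB; used 1835 GB; unused 1365 GB.

1365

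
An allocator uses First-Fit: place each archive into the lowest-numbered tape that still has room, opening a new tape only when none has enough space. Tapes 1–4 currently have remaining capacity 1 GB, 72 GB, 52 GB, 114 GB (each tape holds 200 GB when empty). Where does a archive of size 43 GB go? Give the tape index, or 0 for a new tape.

2

Tapes with room: tape 2 (72 GB), tape 3 (52 GB), tape 4 (114 GB).
The first with room is tape 2.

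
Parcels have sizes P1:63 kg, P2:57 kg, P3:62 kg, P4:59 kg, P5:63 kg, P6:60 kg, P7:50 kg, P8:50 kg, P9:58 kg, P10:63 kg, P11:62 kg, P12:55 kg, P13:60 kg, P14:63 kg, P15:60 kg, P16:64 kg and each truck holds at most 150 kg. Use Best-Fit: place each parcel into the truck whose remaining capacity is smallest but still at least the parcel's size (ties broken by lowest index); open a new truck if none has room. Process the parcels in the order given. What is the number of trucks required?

P1 (63 kg) → truck 1 (remaining 87 kg)
P2 (57 kg) → truck 1 (remaining 30 kg)
P3 (62 kg) → truck 2 (remaining 88 kg)
P4 (59 kg) → truck 2 (remaining 29 kg)
P5 (63 kg) → truck 3 (remaining 87 kg)
P6 (60 kg) → truck 3 (remaining 27 kg)
P7 (50 kg) → truck 4 (remaining 100 kg)
P8 (50 kg) → truck 4 (remaining 50 kg)
P9 (58 kg) → truck 5 (remaining 92 kg)
P10 (63 kg) → truck 5 (remaining 29 kg)
P11 (62 kg) → truck 6 (remaining 88 kg)
P12 (55 kg) → truck 6 (remaining 33 kg)
P13 (60 kg) → truck 7 (remaining 90 kg)
P14 (63 kg) → truck 7 (remaining 27 kg)
P15 (60 kg) → truck 8 (remaining 90 kg)
P16 (64 kg) → truck 8 (remaining 26 kg)

8 trucks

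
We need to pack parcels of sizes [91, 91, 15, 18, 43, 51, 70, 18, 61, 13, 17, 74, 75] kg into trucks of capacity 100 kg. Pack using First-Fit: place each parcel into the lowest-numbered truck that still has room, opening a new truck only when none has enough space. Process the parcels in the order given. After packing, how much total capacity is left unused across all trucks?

163

91 kg → truck 1 (remaining 9 kg)
91 kg → truck 2 (remaining 9 kg)
15 kg → truck 3 (remaining 85 kg)
18 kg → truck 3 (remaining 67 kg)
43 kg → truck 3 (remaining 24 kg)
51 kg → truck 4 (remaining 49 kg)
70 kg → truck 5 (remaining 30 kg)
18 kg → truck 3 (remaining 6 kg)
61 kg → truck 6 (remaining 39 kg)
13 kg → truck 4 (remaining 36 kg)
17 kg → truck 4 (remaining 19 kg)
74 kg → truck 7 (remaining 26 kg)
75 kg → truck 8 (remaining 25 kg)
8 trucks × 100 kg = 800 kg; used 637 kg; unused 163 kg.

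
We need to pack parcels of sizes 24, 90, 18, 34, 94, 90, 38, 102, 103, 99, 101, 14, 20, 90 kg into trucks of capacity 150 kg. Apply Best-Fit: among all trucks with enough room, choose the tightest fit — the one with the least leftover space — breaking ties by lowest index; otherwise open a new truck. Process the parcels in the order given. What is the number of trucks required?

truck 1: place 24 kg, 126 kg left
truck 1: place 90 kg, 36 kg left
truck 1: place 18 kg, 18 kg left
truck 2: place 34 kg, 116 kg left
truck 2: place 94 kg, 22 kg left
truck 3: place 90 kg, 60 kg left
truck 3: place 38 kg, 22 kg left
truck 4: place 102 kg, 48 kg left
truck 5: place 103 kg, 47 kg left
truck 6: place 99 kg, 51 kg left
truck 7: place 101 kg, 49 kg left
truck 1: place 14 kg, 4 kg left
truck 2: place 20 kg, 2 kg left
truck 8: place 90 kg, 60 kg left

8 trucks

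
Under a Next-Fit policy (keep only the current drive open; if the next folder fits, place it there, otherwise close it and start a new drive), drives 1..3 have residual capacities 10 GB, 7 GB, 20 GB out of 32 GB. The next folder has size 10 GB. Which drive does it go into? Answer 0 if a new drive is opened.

3

Next-Fit only looks at drive 3, which has 20 GB free.
10 GB fits there.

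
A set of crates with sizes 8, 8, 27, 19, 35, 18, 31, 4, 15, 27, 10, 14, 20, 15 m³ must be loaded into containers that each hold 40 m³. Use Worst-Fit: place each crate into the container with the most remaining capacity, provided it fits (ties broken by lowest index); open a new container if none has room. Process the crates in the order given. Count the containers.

8

Put 8 m³ in container 1; 32 m³ remain.
Put 8 m³ in container 1; 24 m³ remain.
Put 27 m³ in container 2; 13 m³ remain.
Put 19 m³ in container 1; 5 m³ remain.
Put 35 m³ in container 3; 5 m³ remain.
Put 18 m³ in container 4; 22 m³ remain.
Put 31 m³ in container 5; 9 m³ remain.
Put 4 m³ in container 4; 18 m³ remain.
Put 15 m³ in container 4; 3 m³ remain.
Put 27 m³ in container 6; 13 m³ remain.
Put 10 m³ in container 2; 3 m³ remain.
Put 14 m³ in container 7; 26 m³ remain.
Put 20 m³ in container 7; 6 m³ remain.
Put 15 m³ in container 8; 25 m³ remain.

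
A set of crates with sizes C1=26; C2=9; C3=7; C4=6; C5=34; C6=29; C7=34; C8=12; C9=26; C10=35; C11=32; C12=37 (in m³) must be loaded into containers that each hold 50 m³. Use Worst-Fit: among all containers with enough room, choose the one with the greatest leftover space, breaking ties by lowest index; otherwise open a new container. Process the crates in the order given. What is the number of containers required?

8

Put C1 (26 m³) in container 1; 24 m³ remain.
Put C2 (9 m³) in container 1; 15 m³ remain.
Put C3 (7 m³) in container 1; 8 m³ remain.
Put C4 (6 m³) in container 1; 2 m³ remain.
Put C5 (34 m³) in container 2; 16 m³ remain.
Put C6 (29 m³) in container 3; 21 m³ remain.
Put C7 (34 m³) in container 4; 16 m³ remain.
Put C8 (12 m³) in container 3; 9 m³ remain.
Put C9 (26 m³) in container 5; 24 m³ remain.
Put C10 (35 m³) in container 6; 15 m³ remain.
Put C11 (32 m³) in container 7; 18 m³ remain.
Put C12 (37 m³) in container 8; 13 m³ remain.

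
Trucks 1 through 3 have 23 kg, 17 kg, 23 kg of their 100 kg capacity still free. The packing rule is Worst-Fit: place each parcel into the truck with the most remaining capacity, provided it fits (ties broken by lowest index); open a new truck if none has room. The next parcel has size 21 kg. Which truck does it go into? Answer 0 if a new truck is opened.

1

Trucks with room: truck 1 (23 kg), truck 3 (23 kg).
Most room is truck 1 with 23 kg free.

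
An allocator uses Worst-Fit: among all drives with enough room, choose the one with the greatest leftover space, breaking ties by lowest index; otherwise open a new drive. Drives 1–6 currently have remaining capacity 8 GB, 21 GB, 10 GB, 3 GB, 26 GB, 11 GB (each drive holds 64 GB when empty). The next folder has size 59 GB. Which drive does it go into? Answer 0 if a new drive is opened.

No drive has ≥ 59 GB free, so a new drive is opened.

0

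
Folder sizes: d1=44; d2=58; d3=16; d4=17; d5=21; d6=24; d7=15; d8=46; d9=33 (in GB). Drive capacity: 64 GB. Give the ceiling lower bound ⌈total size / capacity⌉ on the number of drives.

5

Total size = 44 + 58 + 16 + 17 + 21 + 24 + 15 + 46 + 33 = 274 GB.
⌈274 / 64⌉ = 5.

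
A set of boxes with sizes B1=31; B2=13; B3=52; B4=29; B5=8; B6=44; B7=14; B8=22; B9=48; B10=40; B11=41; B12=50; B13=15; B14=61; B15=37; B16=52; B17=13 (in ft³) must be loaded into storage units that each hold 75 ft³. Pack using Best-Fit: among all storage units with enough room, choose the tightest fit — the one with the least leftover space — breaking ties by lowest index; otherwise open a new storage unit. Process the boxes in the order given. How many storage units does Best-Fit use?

B1 (31 ft³) → storage unit 1 (remaining 44 ft³)
B2 (13 ft³) → storage unit 1 (remaining 31 ft³)
B3 (52 ft³) → storage unit 2 (remaining 23 ft³)
B4 (29 ft³) → storage unit 1 (remaining 2 ft³)
B5 (8 ft³) → storage unit 2 (remaining 15 ft³)
B6 (44 ft³) → storage unit 3 (remaining 31 ft³)
B7 (14 ft³) → storage unit 2 (remaining 1 ft³)
B8 (22 ft³) → storage unit 3 (remaining 9 ft³)
B9 (48 ft³) → storage unit 4 (remaining 27 ft³)
B10 (40 ft³) → storage unit 5 (remaining 35 ft³)
B11 (41 ft³) → storage unit 6 (remaining 34 ft³)
B12 (50 ft³) → storage unit 7 (remaining 25 ft³)
B13 (15 ft³) → storage unit 7 (remaining 10 ft³)
B14 (61 ft³) → storage unit 8 (remaining 14 ft³)
B15 (37 ft³) → storage unit 9 (remaining 38 ft³)
B16 (52 ft³) → storage unit 10 (remaining 23 ft³)
B17 (13 ft³) → storage unit 8 (remaining 1 ft³)
Final storage units: [31,13,29] [52,8,14] [44,22] [48] [40] [41] [50,15] [61,13] [37] [52].

10 storage units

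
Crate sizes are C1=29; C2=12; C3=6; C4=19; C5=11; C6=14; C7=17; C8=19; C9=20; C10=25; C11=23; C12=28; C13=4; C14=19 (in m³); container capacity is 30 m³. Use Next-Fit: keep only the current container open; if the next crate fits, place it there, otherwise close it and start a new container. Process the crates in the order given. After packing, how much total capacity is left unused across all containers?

C1 (29 m³) → container 1 (remaining 1 m³)
C2 (12 m³) → container 2 (remaining 18 m³)
C3 (6 m³) → container 2 (remaining 12 m³)
C4 (19 m³) → container 3 (remaining 11 m³)
C5 (11 m³) → container 3 (remaining 0 m³)
C6 (14 m³) → container 4 (remaining 16 m³)
C7 (17 m³) → container 5 (remaining 13 m³)
C8 (19 m³) → container 6 (remaining 11 m³)
C9 (20 m³) → container 7 (remaining 10 m³)
C10 (25 m³) → container 8 (remaining 5 m³)
C11 (23 m³) → container 9 (remaining 7 m³)
C12 (28 m³) → container 10 (remaining 2 m³)
C13 (4 m³) → container 11 (remaining 26 m³)
C14 (19 m³) → container 11 (remaining 7 m³)
11 containers × 30 m³ = 330 m³; used 246 m³; unused 84 m³.

84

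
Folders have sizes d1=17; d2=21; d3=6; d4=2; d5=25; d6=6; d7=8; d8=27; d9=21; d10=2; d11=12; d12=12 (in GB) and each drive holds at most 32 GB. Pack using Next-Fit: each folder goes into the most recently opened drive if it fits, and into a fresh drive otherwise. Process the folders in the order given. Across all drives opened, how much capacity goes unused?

Put d1 (17 GB) in drive 1; 15 GB remain.
Put d2 (21 GB) in drive 2; 11 GB remain.
Put d3 (6 GB) in drive 2; 5 GB remain.
Put d4 (2 GB) in drive 2; 3 GB remain.
Put d5 (25 GB) in drive 3; 7 GB remain.
Put d6 (6 GB) in drive 3; 1 GB remain.
Put d7 (8 GB) in drive 4; 24 GB remain.
Put d8 (27 GB) in drive 5; 5 GB remain.
Put d9 (21 GB) in drive 6; 11 GB remain.
Put d10 (2 GB) in drive 6; 9 GB remain.
Put d11 (12 GB) in drive 7; 20 GB remain.
Put d12 (12 GB) in drive 7; 8 GB remain.
7 drives × 32 GB = 224 GB; used 159 GB; unused 65 GB.

65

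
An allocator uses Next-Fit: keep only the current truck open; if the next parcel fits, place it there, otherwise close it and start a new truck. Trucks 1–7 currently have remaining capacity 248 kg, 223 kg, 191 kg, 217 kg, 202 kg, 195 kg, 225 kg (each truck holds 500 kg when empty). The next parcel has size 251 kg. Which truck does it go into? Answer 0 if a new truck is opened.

Next-Fit only looks at truck 7, which has 225 kg free.
251 kg does not fit, so a new truck is opened.

0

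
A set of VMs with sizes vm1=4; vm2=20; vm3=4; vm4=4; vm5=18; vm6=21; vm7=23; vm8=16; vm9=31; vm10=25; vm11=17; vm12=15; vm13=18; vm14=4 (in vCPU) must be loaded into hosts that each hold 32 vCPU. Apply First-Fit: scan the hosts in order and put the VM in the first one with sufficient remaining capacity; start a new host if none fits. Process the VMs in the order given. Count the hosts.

9 hosts

Put vm1 (4 vCPU) in host 1; 28 vCPU remain.
Put vm2 (20 vCPU) in host 1; 8 vCPU remain.
Put vm3 (4 vCPU) in host 1; 4 vCPU remain.
Put vm4 (4 vCPU) in host 1; 0 vCPU remain.
Put vm5 (18 vCPU) in host 2; 14 vCPU remain.
Put vm6 (21 vCPU) in host 3; 11 vCPU remain.
Put vm7 (23 vCPU) in host 4; 9 vCPU remain.
Put vm8 (16 vCPU) in host 5; 16 vCPU remain.
Put vm9 (31 vCPU) in host 6; 1 vCPU remain.
Put vm10 (25 vCPU) in host 7; 7 vCPU remain.
Put vm11 (17 vCPU) in host 8; 15 vCPU remain.
Put vm12 (15 vCPU) in host 5; 1 vCPU remain.
Put vm13 (18 vCPU) in host 9; 14 vCPU remain.
Put vm14 (4 vCPU) in host 2; 10 vCPU remain.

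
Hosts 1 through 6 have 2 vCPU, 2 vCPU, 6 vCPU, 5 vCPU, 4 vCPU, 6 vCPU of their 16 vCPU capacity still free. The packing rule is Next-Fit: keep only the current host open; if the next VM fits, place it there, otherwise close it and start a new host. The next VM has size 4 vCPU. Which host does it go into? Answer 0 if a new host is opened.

Next-Fit only looks at host 6, which has 6 vCPU free.
4 vCPU fits there.

6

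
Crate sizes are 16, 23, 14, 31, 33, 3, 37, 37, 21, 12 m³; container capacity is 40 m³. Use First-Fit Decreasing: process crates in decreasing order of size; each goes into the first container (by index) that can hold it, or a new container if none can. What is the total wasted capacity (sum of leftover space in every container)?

Sorted descending: 37, 37, 33, 31, 23, 21, 16, 14, 12, 3.
container 1: place 37 m³, 3 m³ left
container 2: place 37 m³, 3 m³ left
container 3: place 33 m³, 7 m³ left
container 4: place 31 m³, 9 m³ left
container 5: place 23 m³, 17 m³ left
container 6: place 21 m³, 19 m³ left
container 5: place 16 m³, 1 m³ left
container 6: place 14 m³, 5 m³ left
container 7: place 12 m³, 28 m³ left
container 1: place 3 m³, 0 m³ left
7 containers × 40 m³ = 280 m³; used 227 m³; unused 53 m³.

53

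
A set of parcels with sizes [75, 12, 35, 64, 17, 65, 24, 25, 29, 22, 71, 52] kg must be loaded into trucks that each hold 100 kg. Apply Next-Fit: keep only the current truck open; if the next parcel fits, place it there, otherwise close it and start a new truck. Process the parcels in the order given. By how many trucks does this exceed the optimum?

1

Next-Fit: [75,12] [35,64] [17,65] [24,25,29,22] [71] [52] → 6 trucks.
Total size 491 kg; any packing needs at least ⌈491/100⌉ = 5 trucks.
An optimal packing achieves that bound: [75,25] [71,29] [65,35] [64,24,12] [52,22,17] → 5 trucks.
Excess: 6 − 5 = 1.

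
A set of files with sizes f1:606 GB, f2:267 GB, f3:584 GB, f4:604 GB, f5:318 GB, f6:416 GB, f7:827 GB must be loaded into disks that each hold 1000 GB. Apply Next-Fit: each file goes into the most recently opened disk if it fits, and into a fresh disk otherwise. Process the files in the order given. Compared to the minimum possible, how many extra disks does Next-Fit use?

Next-Fit: [606,267] [584] [604,318] [416] [827] → 5 disks.
Total size 3622 GB; any packing needs at least ⌈3622/1000⌉ = 4 disks.
An optimal packing achieves that bound: [827] [606,318] [604,267] [584,416] → 4 disks.
Excess: 5 − 4 = 1.

1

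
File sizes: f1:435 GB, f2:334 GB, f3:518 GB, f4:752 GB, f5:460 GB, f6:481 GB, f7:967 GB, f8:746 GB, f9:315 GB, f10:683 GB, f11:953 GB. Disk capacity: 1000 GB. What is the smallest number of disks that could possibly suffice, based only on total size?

Total size = 435 + 334 + 518 + 752 + 460 + 481 + 967 + 746 + 315 + 683 + 953 = 6644 GB.
⌈6644 / 1000⌉ = 7.

7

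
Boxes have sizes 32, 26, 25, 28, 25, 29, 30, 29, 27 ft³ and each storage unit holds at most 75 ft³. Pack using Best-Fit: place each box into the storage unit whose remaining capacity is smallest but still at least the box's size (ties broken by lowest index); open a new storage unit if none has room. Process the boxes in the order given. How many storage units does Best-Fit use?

5

storage unit 1: place 32 ft³, 43 ft³ left
storage unit 1: place 26 ft³, 17 ft³ left
storage unit 2: place 25 ft³, 50 ft³ left
storage unit 2: place 28 ft³, 22 ft³ left
storage unit 3: place 25 ft³, 50 ft³ left
storage unit 3: place 29 ft³, 21 ft³ left
storage unit 4: place 30 ft³, 45 ft³ left
storage unit 4: place 29 ft³, 16 ft³ left
storage unit 5: place 27 ft³, 48 ft³ left
Final storage units: [32,26] [25,28] [25,29] [30,29] [27].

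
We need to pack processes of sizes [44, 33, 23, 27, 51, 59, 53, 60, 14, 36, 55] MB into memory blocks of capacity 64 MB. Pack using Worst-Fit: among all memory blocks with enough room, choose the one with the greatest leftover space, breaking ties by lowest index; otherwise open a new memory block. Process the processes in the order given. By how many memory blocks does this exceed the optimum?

Worst-Fit: [44] [33,23] [27,14] [51] [59] [53] [60] [36] [55] → 9 memory blocks.
Total size 455 MB; any packing needs at least ⌈455/64⌉ = 8 memory blocks.
An optimal packing achieves that bound: [60] [59] [55] [53] [51] [44,14] [36,27] [33,23] → 8 memory blocks.
Excess: 9 − 8 = 1.

1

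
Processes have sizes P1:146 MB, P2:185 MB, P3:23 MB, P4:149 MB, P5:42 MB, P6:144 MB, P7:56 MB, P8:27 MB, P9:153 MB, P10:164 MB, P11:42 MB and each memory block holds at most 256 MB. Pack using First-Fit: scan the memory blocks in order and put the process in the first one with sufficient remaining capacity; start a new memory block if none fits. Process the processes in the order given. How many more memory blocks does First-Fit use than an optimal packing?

First-Fit: [146,23,42,27] [185,56] [149,42] [144] [153] [164] → 6 memory blocks.
6 processes exceed 128 MB (half the capacity), and no two of those can share a memory block, so at least 6 memory blocks are needed.
So 6 is already optimal.

0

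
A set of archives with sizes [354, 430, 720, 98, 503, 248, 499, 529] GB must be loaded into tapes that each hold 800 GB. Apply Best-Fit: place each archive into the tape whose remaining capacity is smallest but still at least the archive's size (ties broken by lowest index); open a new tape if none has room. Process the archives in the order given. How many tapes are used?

5

Put 354 GB in tape 1; 446 GB remain.
Put 430 GB in tape 1; 16 GB remain.
Put 720 GB in tape 2; 80 GB remain.
Put 98 GB in tape 3; 702 GB remain.
Put 503 GB in tape 3; 199 GB remain.
Put 248 GB in tape 4; 552 GB remain.
Put 499 GB in tape 4; 53 GB remain.
Put 529 GB in tape 5; 271 GB remain.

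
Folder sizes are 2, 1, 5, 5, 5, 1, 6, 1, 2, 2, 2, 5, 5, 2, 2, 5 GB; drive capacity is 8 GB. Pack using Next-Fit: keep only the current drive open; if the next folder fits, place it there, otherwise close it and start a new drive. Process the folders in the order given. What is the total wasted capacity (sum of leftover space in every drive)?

13

drive 1: place 2 GB, 6 GB left
drive 1: place 1 GB, 5 GB left
drive 1: place 5 GB, 0 GB left
drive 2: place 5 GB, 3 GB left
drive 3: place 5 GB, 3 GB left
drive 3: place 1 GB, 2 GB left
drive 4: place 6 GB, 2 GB left
drive 4: place 1 GB, 1 GB left
drive 5: place 2 GB, 6 GB left
drive 5: place 2 GB, 4 GB left
drive 5: place 2 GB, 2 GB left
drive 6: place 5 GB, 3 GB left
drive 7: place 5 GB, 3 GB left
drive 7: place 2 GB, 1 GB left
drive 8: place 2 GB, 6 GB left
drive 8: place 5 GB, 1 GB left
8 drives × 8 GB = 64 GB; used 51 GB; unused 13 GB.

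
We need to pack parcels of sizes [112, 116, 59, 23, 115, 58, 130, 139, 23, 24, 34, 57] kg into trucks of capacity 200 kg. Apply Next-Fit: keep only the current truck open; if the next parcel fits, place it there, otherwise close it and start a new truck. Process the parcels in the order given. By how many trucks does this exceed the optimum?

1

Next-Fit: [112] [116,59,23] [115,58] [130] [139,23,24] [34,57] → 6 trucks.
Total size 890 kg; any packing needs at least ⌈890/200⌉ = 5 trucks.
An optimal packing achieves that bound: [139,59] [130,58] [116,57,24] [115,34,23,23] [112] → 5 trucks.
Excess: 6 − 5 = 1.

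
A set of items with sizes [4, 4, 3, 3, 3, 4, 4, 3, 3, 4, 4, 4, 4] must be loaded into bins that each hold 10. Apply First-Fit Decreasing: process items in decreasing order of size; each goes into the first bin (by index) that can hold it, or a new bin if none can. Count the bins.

6 bins

Sorted descending: 4, 4, 4, 4, 4, 4, 4, 4, 3, 3, 3, 3, 3.
bin 1: place 4, 6 left
bin 1: place 4, 2 left
bin 2: place 4, 6 left
bin 2: place 4, 2 left
bin 3: place 4, 6 left
bin 3: place 4, 2 left
bin 4: place 4, 6 left
bin 4: place 4, 2 left
bin 5: place 3, 7 left
bin 5: place 3, 4 left
bin 5: place 3, 1 left
bin 6: place 3, 7 left
bin 6: place 3, 4 left
Final bins: [4,4] [4,4] [4,4] [4,4] [3,3,3] [3,3].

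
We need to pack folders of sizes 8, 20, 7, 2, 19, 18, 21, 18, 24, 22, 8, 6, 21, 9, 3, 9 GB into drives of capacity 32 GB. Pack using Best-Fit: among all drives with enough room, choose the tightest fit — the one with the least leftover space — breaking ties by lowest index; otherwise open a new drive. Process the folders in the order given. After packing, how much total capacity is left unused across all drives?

41

Put 8 GB in drive 1; 24 GB remain.
Put 20 GB in drive 1; 4 GB remain.
Put 7 GB in drive 2; 25 GB remain.
Put 2 GB in drive 1; 2 GB remain.
Put 19 GB in drive 2; 6 GB remain.
Put 18 GB in drive 3; 14 GB remain.
Put 21 GB in drive 4; 11 GB remain.
Put 18 GB in drive 5; 14 GB remain.
Put 24 GB in drive 6; 8 GB remain.
Put 22 GB in drive 7; 10 GB remain.
Put 8 GB in drive 6; 0 GB remain.
Put 6 GB in drive 2; 0 GB remain.
Put 21 GB in drive 8; 11 GB remain.
Put 9 GB in drive 7; 1 GB remain.
Put 3 GB in drive 4; 8 GB remain.
Put 9 GB in drive 8; 2 GB remain.
8 drives × 32 GB = 256 GB; used 215 GB; unused 41 GB.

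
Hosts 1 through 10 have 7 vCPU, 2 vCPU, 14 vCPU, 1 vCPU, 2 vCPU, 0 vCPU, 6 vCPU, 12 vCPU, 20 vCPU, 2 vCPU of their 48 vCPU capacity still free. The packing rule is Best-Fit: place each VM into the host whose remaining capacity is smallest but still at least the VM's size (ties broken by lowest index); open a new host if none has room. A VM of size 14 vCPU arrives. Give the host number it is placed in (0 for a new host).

3

Hosts with room: host 3 (14 vCPU), host 9 (20 vCPU).
Tightest fit is host 3 with 14 vCPU free.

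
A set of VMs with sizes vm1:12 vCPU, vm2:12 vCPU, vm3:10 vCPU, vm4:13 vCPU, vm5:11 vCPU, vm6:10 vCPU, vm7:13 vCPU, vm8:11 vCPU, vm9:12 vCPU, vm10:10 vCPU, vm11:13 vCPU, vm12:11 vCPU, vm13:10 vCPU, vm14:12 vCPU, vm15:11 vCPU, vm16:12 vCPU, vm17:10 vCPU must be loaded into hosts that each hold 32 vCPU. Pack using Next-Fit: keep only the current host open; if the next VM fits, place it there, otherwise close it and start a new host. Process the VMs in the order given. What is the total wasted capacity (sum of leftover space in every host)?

95

Put vm1 (12 vCPU) in host 1; 20 vCPU remain.
Put vm2 (12 vCPU) in host 1; 8 vCPU remain.
Put vm3 (10 vCPU) in host 2; 22 vCPU remain.
Put vm4 (13 vCPU) in host 2; 9 vCPU remain.
Put vm5 (11 vCPU) in host 3; 21 vCPU remain.
Put vm6 (10 vCPU) in host 3; 11 vCPU remain.
Put vm7 (13 vCPU) in host 4; 19 vCPU remain.
Put vm8 (11 vCPU) in host 4; 8 vCPU remain.
Put vm9 (12 vCPU) in host 5; 20 vCPU remain.
Put vm10 (10 vCPU) in host 5; 10 vCPU remain.
Put vm11 (13 vCPU) in host 6; 19 vCPU remain.
Put vm12 (11 vCPU) in host 6; 8 vCPU remain.
Put vm13 (10 vCPU) in host 7; 22 vCPU remain.
Put vm14 (12 vCPU) in host 7; 10 vCPU remain.
Put vm15 (11 vCPU) in host 8; 21 vCPU remain.
Put vm16 (12 vCPU) in host 8; 9 vCPU remain.
Put vm17 (10 vCPU) in host 9; 22 vCPU remain.
9 hosts × 32 vCPU = 288 vCPU; used 193 vCPU; unused 95 vCPU.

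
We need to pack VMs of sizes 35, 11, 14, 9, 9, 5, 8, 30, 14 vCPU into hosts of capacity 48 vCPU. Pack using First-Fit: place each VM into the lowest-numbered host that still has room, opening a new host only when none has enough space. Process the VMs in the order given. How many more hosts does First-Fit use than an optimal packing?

0

First-Fit: [35,11] [14,9,9,5,8] [30,14] → 3 hosts.
Total size 135 vCPU; any packing needs at least ⌈135/48⌉ = 3 hosts.
So 3 is already optimal.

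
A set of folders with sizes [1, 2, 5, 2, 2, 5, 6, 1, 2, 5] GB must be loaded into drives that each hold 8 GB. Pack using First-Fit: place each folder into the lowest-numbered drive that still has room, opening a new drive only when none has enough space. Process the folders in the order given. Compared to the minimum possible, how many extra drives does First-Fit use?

1

First-Fit: [1,2,5] [2,2,1,2] [5] [6] [5] → 5 drives.
Total size 31 GB; any packing needs at least ⌈31/8⌉ = 4 drives.
An optimal packing achieves that bound: [6,2] [5,2,1] [5,2,1] [5,2] → 4 drives.
Excess: 5 − 4 = 1.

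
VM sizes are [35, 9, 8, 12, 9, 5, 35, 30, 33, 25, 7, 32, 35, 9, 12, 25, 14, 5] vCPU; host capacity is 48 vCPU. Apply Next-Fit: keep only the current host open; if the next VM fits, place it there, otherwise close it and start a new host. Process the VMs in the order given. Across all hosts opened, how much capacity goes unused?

Put 35 vCPU in host 1; 13 vCPU remain.
Put 9 vCPU in host 1; 4 vCPU remain.
Put 8 vCPU in host 2; 40 vCPU remain.
Put 12 vCPU in host 2; 28 vCPU remain.
Put 9 vCPU in host 2; 19 vCPU remain.
Put 5 vCPU in host 2; 14 vCPU remain.
Put 35 vCPU in host 3; 13 vCPU remain.
Put 30 vCPU in host 4; 18 vCPU remain.
Put 33 vCPU in host 5; 15 vCPU remain.
Put 25 vCPU in host 6; 23 vCPU remain.
Put 7 vCPU in host 6; 16 vCPU remain.
Put 32 vCPU in host 7; 16 vCPU remain.
Put 35 vCPU in host 8; 13 vCPU remain.
Put 9 vCPU in host 8; 4 vCPU remain.
Put 12 vCPU in host 9; 36 vCPU remain.
Put 25 vCPU in host 9; 11 vCPU remain.
Put 14 vCPU in host 10; 34 vCPU remain.
Put 5 vCPU in host 10; 29 vCPU remain.
10 hosts × 48 vCPU = 480 vCPU; used 340 vCPU; unused 140 vCPU.

140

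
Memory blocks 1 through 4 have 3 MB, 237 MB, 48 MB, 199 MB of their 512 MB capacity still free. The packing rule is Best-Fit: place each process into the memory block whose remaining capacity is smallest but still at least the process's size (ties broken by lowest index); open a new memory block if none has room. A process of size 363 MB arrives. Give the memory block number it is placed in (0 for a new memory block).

0

No memory block has ≥ 363 MB free, so a new memory block is opened.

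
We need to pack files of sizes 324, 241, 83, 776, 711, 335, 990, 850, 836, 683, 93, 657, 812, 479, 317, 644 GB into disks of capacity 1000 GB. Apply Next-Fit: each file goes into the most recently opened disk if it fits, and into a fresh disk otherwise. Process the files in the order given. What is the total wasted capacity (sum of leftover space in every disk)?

3169

disk 1: place 324 GB, 676 GB left
disk 1: place 241 GB, 435 GB left
disk 1: place 83 GB, 352 GB left
disk 2: place 776 GB, 224 GB left
disk 3: place 711 GB, 289 GB left
disk 4: place 335 GB, 665 GB left
disk 5: place 990 GB, 10 GB left
disk 6: place 850 GB, 150 GB left
disk 7: place 836 GB, 164 GB left
disk 8: place 683 GB, 317 GB left
disk 8: place 93 GB, 224 GB left
disk 9: place 657 GB, 343 GB left
disk 10: place 812 GB, 188 GB left
disk 11: place 479 GB, 521 GB left
disk 11: place 317 GB, 204 GB left
disk 12: place 644 GB, 356 GB left
12 disks × 1000 GB = 12000 GB; used 8831 GB; unused 3169 GB.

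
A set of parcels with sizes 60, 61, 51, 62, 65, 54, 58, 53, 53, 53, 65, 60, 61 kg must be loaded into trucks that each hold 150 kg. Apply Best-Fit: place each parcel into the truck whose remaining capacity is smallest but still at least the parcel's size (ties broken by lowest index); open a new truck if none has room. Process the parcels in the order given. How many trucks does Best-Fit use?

7 trucks

truck 1: place 60 kg, 90 kg left
truck 1: place 61 kg, 29 kg left
truck 2: place 51 kg, 99 kg left
truck 2: place 62 kg, 37 kg left
truck 3: place 65 kg, 85 kg left
truck 3: place 54 kg, 31 kg left
truck 4: place 58 kg, 92 kg left
truck 4: place 53 kg, 39 kg left
truck 5: place 53 kg, 97 kg left
truck 5: place 53 kg, 44 kg left
truck 6: place 65 kg, 85 kg left
truck 6: place 60 kg, 25 kg left
truck 7: place 61 kg, 89 kg left
Final trucks: [60,61] [51,62] [65,54] [58,53] [53,53] [65,60] [61].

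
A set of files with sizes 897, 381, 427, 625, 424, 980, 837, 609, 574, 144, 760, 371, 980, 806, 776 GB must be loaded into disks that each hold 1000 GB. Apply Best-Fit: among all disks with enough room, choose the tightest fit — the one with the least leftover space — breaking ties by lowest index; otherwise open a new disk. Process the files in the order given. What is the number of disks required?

11

897 GB → disk 1 (remaining 103 GB)
381 GB → disk 2 (remaining 619 GB)
427 GB → disk 2 (remaining 192 GB)
625 GB → disk 3 (remaining 375 GB)
424 GB → disk 4 (remaining 576 GB)
980 GB → disk 5 (remaining 20 GB)
837 GB → disk 6 (remaining 163 GB)
609 GB → disk 7 (remaining 391 GB)
574 GB → disk 4 (remaining 2 GB)
144 GB → disk 6 (remaining 19 GB)
760 GB → disk 8 (remaining 240 GB)
371 GB → disk 3 (remaining 4 GB)
980 GB → disk 9 (remaining 20 GB)
806 GB → disk 10 (remaining 194 GB)
776 GB → disk 11 (remaining 224 GB)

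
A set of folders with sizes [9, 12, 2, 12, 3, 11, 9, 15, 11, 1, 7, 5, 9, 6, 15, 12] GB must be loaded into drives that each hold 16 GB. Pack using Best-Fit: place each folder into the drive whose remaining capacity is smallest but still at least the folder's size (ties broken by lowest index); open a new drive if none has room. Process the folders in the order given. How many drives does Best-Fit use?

10 drives

drive 1: place 9 GB, 7 GB left
drive 2: place 12 GB, 4 GB left
drive 2: place 2 GB, 2 GB left
drive 3: place 12 GB, 4 GB left
drive 3: place 3 GB, 1 GB left
drive 4: place 11 GB, 5 GB left
drive 5: place 9 GB, 7 GB left
drive 6: place 15 GB, 1 GB left
drive 7: place 11 GB, 5 GB left
drive 3: place 1 GB, 0 GB left
drive 1: place 7 GB, 0 GB left
drive 4: place 5 GB, 0 GB left
drive 8: place 9 GB, 7 GB left
drive 5: place 6 GB, 1 GB left
drive 9: place 15 GB, 1 GB left
drive 10: place 12 GB, 4 GB left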